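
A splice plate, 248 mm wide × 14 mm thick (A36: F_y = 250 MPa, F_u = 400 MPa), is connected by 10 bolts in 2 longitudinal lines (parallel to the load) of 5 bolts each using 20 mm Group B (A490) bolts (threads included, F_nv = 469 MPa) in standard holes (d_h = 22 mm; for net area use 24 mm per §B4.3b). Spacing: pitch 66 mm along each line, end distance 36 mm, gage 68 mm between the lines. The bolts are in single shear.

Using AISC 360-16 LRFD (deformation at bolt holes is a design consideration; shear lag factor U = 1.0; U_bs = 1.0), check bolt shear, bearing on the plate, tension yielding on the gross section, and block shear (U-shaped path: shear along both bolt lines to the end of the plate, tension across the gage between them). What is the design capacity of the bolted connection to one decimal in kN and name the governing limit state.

781.2 kN (gross-section yield governs)

Bolt shear: A_b = π(20)²/4 = 314.16 mm². φR_n = 0.75 × 469 × 314.16 × 10 × 1 = 1105.1 kN.
Bearing (14 mm plate, F_u = 400 MPa): end bolts L_c = 36 − 22/2 = 25, R_n = min(1.2×25×14×400, 2.4×20×14×400) = 168 kN/bolt; interior L_c = 66 − 22 = 44, R_n = 268.8 kN/bolt. φR_n = 0.75 × (2×168 + 8×268.8) = 1864.8 kN.
Tension yield (gross): A_g = 248×14 = 3472 mm². φR_n = 0.90 × 250 × 3472 = 781.2 kN.
Block shear: shear path 2×[36+4×66] = 2×300 mm, A_gv = 8400, A_nv = 2×(300 − 4.5×24)×14 = 5376 mm²; tension across gage: (68 − 1×24)×14 = 616 mm². R_n = min(0.6×400×5376, 0.6×250×8400) + 1.0×400×616 = min(1290.2, 1260) + 246.4 = 1506.4 kN. φR_n = 0.75 × 1506.4 = 1129.8 kN.
Governing: min(1105.1, 1864.8, 781.2, 1129.8) = 781.2 kN → gross-section yield.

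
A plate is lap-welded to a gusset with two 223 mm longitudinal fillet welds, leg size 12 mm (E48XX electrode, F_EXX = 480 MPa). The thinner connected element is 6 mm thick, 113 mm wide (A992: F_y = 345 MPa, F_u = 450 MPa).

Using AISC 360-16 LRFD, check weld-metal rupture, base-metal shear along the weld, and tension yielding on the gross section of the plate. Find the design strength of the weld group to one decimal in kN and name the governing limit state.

Weld metal: throat = 0.707×12 = 8.484 mm, L = 2×223 = 446 mm. φR_n = 0.75 × 0.6 × 480 × 8.484 × 446 = 817.3 kN.
Base metal shear (6 mm plate): yield φR_n = 1.0×0.6×345×6×446 = 553.9 kN; rupture φR_n = 0.75×0.6×450×6×446 = 541.9 kN; take 541.9 kN (rupture).
Tension yield (gross): A_g = 113×6 = 678 mm². φR_n = 0.90 × 345 × 678 = 210.5 kN.
Governing: min(817.3, 541.9, 210.5) = 210.5 kN → gross-section yield.

210.5 kN (gross-section yield governs)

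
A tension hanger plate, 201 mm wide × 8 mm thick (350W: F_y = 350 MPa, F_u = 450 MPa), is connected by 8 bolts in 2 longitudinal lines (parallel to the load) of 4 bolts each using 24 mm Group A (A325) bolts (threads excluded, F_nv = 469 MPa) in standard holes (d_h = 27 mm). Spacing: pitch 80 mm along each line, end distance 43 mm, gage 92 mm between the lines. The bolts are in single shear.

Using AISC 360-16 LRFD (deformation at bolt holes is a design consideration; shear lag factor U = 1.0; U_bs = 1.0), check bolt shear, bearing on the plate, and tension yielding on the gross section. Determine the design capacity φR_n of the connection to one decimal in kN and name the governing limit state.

Bolt shear: A_b = π(24)²/4 = 452.39 mm². φR_n = 0.75 × 469 × 452.39 × 8 × 1 = 1273.0 kN.
Bearing (8 mm plate, F_u = 450 MPa): end bolts L_c = 43 − 27/2 = 29.5, R_n = min(1.2×29.5×8×450, 2.4×24×8×450) = 127.44 kN/bolt; interior L_c = 80 − 27 = 53, R_n = 207.36 kN/bolt. φR_n = 0.75 × (2×127.44 + 6×207.36) = 1124.3 kN.
Tension yield (gross): A_g = 201×8 = 1608 mm². φR_n = 0.90 × 350 × 1608 = 506.5 kN.
Governing: min(1273.0, 1124.3, 506.5) = 506.5 kN → gross-section yield.

506.5 kN (gross-section yield governs)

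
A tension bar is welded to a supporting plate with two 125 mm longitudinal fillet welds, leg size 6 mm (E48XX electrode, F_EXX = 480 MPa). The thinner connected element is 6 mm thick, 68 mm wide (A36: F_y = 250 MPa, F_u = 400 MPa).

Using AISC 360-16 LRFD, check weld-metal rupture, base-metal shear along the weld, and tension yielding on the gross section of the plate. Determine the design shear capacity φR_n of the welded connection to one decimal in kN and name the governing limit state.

91.8 kN (gross-section yield governs)

Weld metal: throat = 0.707×6 = 4.242 mm, L = 2×125 = 250 mm. φR_n = 0.75 × 0.6 × 480 × 4.242 × 250 = 229.1 kN.
Base metal shear (6 mm plate): yield φR_n = 1.0×0.6×250×6×250 = 225.0 kN; rupture φR_n = 0.75×0.6×400×6×250 = 270.0 kN; take 225.0 kN (yield).
Tension yield (gross): A_g = 68×6 = 408 mm². φR_n = 0.90 × 250 × 408 = 91.8 kN.
Governing: min(229.1, 225.0, 91.8) = 91.8 kN → gross-section yield.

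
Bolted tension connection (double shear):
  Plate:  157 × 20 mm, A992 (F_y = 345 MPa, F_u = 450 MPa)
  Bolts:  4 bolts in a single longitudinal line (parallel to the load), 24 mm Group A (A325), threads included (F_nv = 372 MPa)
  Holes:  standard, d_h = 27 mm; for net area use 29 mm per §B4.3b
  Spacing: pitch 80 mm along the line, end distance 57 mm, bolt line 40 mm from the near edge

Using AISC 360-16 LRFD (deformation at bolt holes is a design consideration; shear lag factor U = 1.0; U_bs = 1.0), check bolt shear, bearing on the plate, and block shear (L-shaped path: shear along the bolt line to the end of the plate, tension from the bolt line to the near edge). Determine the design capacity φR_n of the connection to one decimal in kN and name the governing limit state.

963.9 kN (block shear governs)

Bolt shear: A_b = π(24)²/4 = 452.39 mm². φR_n = 0.75 × 372 × 452.39 × 4 × 2 = 1009.7 kN.
Bearing (20 mm plate, F_u = 450 MPa): end bolts L_c = 57 − 27/2 = 43.5, R_n = min(1.2×43.5×20×450, 2.4×24×20×450) = 469.8 kN/bolt; interior L_c = 80 − 27 = 53, R_n = 518.4 kN/bolt. φR_n = 0.75 × (1×469.8 + 3×518.4) = 1518.8 kN.
Block shear: shear path 1×[57+3×80] = 1×297 mm, A_gv = 5940, A_nv = 1×(297 − 3.5×29)×20 = 3910 mm²; tension to near edge: (40 − 0.5×29)×20 = 510 mm². R_n = min(0.6×450×3910, 0.6×345×5940) + 1.0×450×510 = min(1055.7, 1229.6) + 229.5 = 1285.2 kN. φR_n = 0.75 × 1285.2 = 963.9 kN.
Governing: min(1009.7, 1518.8, 963.9) = 963.9 kN → block shear.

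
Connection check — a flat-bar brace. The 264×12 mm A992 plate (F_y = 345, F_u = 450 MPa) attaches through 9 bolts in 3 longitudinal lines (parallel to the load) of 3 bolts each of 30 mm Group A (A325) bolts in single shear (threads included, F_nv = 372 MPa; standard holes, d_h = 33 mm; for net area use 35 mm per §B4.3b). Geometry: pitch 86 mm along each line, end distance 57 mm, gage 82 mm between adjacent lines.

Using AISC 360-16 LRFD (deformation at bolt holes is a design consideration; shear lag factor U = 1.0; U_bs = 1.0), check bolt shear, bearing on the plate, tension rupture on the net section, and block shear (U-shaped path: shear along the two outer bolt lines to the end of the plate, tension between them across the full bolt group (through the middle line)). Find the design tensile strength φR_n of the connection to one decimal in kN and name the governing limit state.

644.0 kN (net-section rupture governs)

Bolt shear: A_b = π(30)²/4 = 706.86 mm². φR_n = 0.75 × 372 × 706.86 × 9 × 1 = 1774.9 kN.
Bearing (12 mm plate, F_u = 450 MPa): end bolts L_c = 57 − 33/2 = 40.5, R_n = min(1.2×40.5×12×450, 2.4×30×12×450) = 262.44 kN/bolt; interior L_c = 86 − 33 = 53, R_n = 343.44 kN/bolt. φR_n = 0.75 × (3×262.44 + 6×343.44) = 2136.0 kN.
Tension rupture (net): A_n = (264 − 3×35)×12 = 1908 mm² (U = 1.0, A_e = A_n). φR_n = 0.75 × 450 × 1908 = 644.0 kN.
Block shear: shear path 2×[57+2×86] = 2×229 mm, A_gv = 5496, A_nv = 2×(229 − 2.5×35)×12 = 3396 mm²; tension across gage: (164 − 2×35)×12 = 1128 mm². R_n = min(0.6×450×3396, 0.6×345×5496) + 1.0×450×1128 = min(916.92, 1137.7) + 507.6 = 1424.5 kN. φR_n = 0.75 × 1424.5 = 1068.4 kN.
Governing: min(1774.9, 2136.0, 644.0, 1068.4) = 644.0 kN → net-section rupture.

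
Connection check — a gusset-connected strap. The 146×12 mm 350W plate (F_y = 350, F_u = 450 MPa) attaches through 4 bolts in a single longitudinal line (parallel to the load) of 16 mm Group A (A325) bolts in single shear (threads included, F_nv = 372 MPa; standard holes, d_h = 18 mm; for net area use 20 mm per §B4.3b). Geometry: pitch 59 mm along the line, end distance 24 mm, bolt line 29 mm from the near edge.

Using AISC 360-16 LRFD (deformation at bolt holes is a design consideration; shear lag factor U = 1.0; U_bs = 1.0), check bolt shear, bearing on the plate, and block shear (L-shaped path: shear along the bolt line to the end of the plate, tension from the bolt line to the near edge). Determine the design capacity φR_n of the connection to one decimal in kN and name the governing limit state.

224.4 kN (bolt shear governs)

Bolt shear: A_b = π(16)²/4 = 201.06 mm². φR_n = 0.75 × 372 × 201.06 × 4 × 1 = 224.4 kN.
Bearing (12 mm plate, F_u = 450 MPa): end bolts L_c = 24 − 18/2 = 15, R_n = min(1.2×15×12×450, 2.4×16×12×450) = 97.2 kN/bolt; interior L_c = 59 − 18 = 41, R_n = 207.36 kN/bolt. φR_n = 0.75 × (1×97.2 + 3×207.36) = 539.5 kN.
Block shear: shear path 1×[24+3×59] = 1×201 mm, A_gv = 2412, A_nv = 1×(201 − 3.5×20)×12 = 1572 mm²; tension to near edge: (29 − 0.5×20)×12 = 228 mm². R_n = min(0.6×450×1572, 0.6×350×2412) + 1.0×450×228 = min(424.44, 506.52) + 102.6 = 527.04 kN. φR_n = 0.75 × 527.04 = 395.3 kN.
Governing: min(224.4, 539.5, 395.3) = 224.4 kN → bolt shear.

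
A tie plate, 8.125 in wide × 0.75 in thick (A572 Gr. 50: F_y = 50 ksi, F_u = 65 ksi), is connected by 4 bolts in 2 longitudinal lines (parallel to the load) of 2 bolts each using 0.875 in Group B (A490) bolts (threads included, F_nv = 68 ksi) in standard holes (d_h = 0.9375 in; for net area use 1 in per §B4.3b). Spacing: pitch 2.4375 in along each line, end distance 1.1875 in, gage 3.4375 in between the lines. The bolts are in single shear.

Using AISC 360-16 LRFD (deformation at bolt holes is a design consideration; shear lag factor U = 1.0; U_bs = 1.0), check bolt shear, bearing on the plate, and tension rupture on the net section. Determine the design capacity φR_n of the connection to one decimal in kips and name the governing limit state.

Bolt shear: A_b = π(0.875)²/4 = 0.60132 in². φR_n = 0.75 × 68 × 0.60132 × 4 × 1 = 122.7 kips.
Bearing (0.75 in plate, F_u = 65 ksi): end bolts L_c = 1.1875 − 0.9375/2 = 0.71875, R_n = min(1.2×0.71875×0.75×65, 2.4×0.875×0.75×65) = 42.047 kips/bolt; interior L_c = 2.4375 − 0.9375 = 1.5, R_n = 87.75 kips/bolt. φR_n = 0.75 × (2×42.047 + 2×87.75) = 194.7 kips.
Tension rupture (net): A_n = (8.125 − 2×1)×0.75 = 4.5938 in² (U = 1.0, A_e = A_n). φR_n = 0.75 × 65 × 4.5938 = 223.9 kips.
Governing: min(122.7, 194.7, 223.9) = 122.7 kips → bolt shear.

122.7 kips (bolt shear governs)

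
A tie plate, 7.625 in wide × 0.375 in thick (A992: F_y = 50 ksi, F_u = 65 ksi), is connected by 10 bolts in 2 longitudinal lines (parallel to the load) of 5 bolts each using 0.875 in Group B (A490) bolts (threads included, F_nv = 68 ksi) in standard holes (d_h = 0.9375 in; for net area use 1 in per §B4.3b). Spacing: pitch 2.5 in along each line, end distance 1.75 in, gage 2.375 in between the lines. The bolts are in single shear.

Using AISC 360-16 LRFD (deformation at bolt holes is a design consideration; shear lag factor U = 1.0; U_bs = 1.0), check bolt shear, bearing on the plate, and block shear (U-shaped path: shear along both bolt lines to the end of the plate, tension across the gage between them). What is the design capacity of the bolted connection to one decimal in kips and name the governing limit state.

184.2 kips (block shear governs)

Bolt shear: A_b = π(0.875)²/4 = 0.60132 in². φR_n = 0.75 × 68 × 0.60132 × 10 × 1 = 306.7 kips.
Bearing (0.375 in plate, F_u = 65 ksi): end bolts L_c = 1.75 − 0.9375/2 = 1.28125, R_n = min(1.2×1.28125×0.375×65, 2.4×0.875×0.375×65) = 37.477 kips/bolt; interior L_c = 2.5 − 0.9375 = 1.5625, R_n = 45.703 kips/bolt. φR_n = 0.75 × (2×37.477 + 8×45.703) = 330.4 kips.
Block shear: shear path 2×[1.75+4×2.5] = 2×11.75 in, A_gv = 8.8125, A_nv = 2×(11.75 − 4.5×1)×0.375 = 5.4375 in²; tension across gage: (2.375 − 1×1)×0.375 = 0.51563 in². R_n = min(0.6×65×5.4375, 0.6×50×8.8125) + 1.0×65×0.51563 = min(212.06, 264.38) + 33.516 = 245.58 kips. φR_n = 0.75 × 245.58 = 184.2 kips.
Governing: min(306.7, 330.4, 184.2) = 184.2 kips → block shear.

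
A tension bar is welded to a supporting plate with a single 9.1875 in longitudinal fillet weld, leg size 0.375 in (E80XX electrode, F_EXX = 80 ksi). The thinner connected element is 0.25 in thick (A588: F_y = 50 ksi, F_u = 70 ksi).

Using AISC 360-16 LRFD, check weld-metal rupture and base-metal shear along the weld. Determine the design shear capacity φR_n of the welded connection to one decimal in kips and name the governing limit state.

68.9 kips (base-metal shear governs)

Weld metal: throat = 0.707×0.375 = 0.26513 in, L = 9.1875 in. φR_n = 0.75 × 0.6 × 80 × 0.26513 × 9.1875 = 87.7 kips.
Base metal shear (0.25 in plate): yield φR_n = 1.0×0.6×50×0.25×9.1875 = 68.9 kips; rupture φR_n = 0.75×0.6×70×0.25×9.1875 = 72.4 kips; take 68.9 kips (yield).
Governing: min(87.7, 68.9) = 68.9 kips → base-metal shear.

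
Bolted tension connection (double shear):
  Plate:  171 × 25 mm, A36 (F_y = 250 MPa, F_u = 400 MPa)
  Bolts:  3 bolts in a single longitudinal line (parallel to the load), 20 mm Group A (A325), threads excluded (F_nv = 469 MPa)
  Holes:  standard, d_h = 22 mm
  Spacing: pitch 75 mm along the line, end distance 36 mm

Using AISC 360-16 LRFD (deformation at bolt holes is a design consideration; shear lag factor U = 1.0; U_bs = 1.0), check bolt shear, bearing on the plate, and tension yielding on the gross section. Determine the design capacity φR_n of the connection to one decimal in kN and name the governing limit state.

663.0 kN (bolt shear governs)

Bolt shear: A_b = π(20)²/4 = 314.16 mm². φR_n = 0.75 × 469 × 314.16 × 3 × 2 = 663.0 kN.
Bearing (25 mm plate, F_u = 400 MPa): end bolts L_c = 36 − 22/2 = 25, R_n = min(1.2×25×25×400, 2.4×20×25×400) = 300 kN/bolt; interior L_c = 75 − 22 = 53, R_n = 480 kN/bolt. φR_n = 0.75 × (1×300 + 2×480) = 945.0 kN.
Tension yield (gross): A_g = 171×25 = 4275 mm². φR_n = 0.90 × 250 × 4275 = 961.9 kN.
Governing: min(663.0, 945.0, 961.9) = 663.0 kN → bolt shear.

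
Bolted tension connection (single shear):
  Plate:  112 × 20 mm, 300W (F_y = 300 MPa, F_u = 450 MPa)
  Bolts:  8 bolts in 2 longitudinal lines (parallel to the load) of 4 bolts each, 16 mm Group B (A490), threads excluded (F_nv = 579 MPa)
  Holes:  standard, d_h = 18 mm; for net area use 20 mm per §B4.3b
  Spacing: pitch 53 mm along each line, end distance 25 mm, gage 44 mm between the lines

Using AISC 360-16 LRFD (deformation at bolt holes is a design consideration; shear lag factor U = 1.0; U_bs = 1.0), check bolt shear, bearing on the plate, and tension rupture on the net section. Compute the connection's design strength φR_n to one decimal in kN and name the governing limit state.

486.0 kN (net-section rupture governs)

Bolt shear: A_b = π(16)²/4 = 201.06 mm². φR_n = 0.75 × 579 × 201.06 × 8 × 1 = 698.5 kN.
Bearing (20 mm plate, F_u = 450 MPa): end bolts L_c = 25 − 18/2 = 16, R_n = min(1.2×16×20×450, 2.4×16×20×450) = 172.8 kN/bolt; interior L_c = 53 − 18 = 35, R_n = 345.6 kN/bolt. φR_n = 0.75 × (2×172.8 + 6×345.6) = 1814.4 kN.
Tension rupture (net): A_n = (112 − 2×20)×20 = 1440 mm² (U = 1.0, A_e = A_n). φR_n = 0.75 × 450 × 1440 = 486.0 kN.
Governing: min(698.5, 1814.4, 486.0) = 486.0 kN → net-section rupture.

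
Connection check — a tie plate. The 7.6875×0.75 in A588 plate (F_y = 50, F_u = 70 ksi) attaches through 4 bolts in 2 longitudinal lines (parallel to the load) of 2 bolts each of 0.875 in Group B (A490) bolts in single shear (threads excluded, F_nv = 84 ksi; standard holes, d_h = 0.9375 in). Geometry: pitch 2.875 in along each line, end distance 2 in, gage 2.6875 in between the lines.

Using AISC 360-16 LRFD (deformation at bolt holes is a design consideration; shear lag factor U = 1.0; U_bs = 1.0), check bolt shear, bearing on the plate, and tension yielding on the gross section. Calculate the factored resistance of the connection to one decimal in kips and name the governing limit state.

Bolt shear: A_b = π(0.875)²/4 = 0.60132 in². φR_n = 0.75 × 84 × 0.60132 × 4 × 1 = 151.5 kips.
Bearing (0.75 in plate, F_u = 70 ksi): end bolts L_c = 2 − 0.9375/2 = 1.53125, R_n = min(1.2×1.53125×0.75×70, 2.4×0.875×0.75×70) = 96.469 kips/bolt; interior L_c = 2.875 − 0.9375 = 1.9375, R_n = 110.25 kips/bolt. φR_n = 0.75 × (2×96.469 + 2×110.25) = 310.1 kips.
Tension yield (gross): A_g = 7.6875×0.75 = 5.7656 in². φR_n = 0.90 × 50 × 5.7656 = 259.5 kips.
Governing: min(151.5, 310.1, 259.5) = 151.5 kips → bolt shear.

151.5 kips (bolt shear governs)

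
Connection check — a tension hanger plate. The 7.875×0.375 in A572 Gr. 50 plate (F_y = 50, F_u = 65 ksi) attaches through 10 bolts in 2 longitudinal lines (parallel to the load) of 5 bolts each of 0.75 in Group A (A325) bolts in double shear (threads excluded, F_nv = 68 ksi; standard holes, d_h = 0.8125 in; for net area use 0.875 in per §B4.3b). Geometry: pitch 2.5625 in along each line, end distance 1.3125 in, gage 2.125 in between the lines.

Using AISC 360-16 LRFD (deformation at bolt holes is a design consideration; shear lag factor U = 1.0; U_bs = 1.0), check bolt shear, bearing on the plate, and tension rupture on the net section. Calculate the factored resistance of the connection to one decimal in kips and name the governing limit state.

Bolt shear: A_b = π(0.75)²/4 = 0.44179 in². φR_n = 0.75 × 68 × 0.44179 × 10 × 2 = 450.6 kips.
Bearing (0.375 in plate, F_u = 65 ksi): end bolts L_c = 1.3125 − 0.8125/2 = 0.90625, R_n = min(1.2×0.90625×0.375×65, 2.4×0.75×0.375×65) = 26.508 kips/bolt; interior L_c = 2.5625 − 0.8125 = 1.75, R_n = 43.875 kips/bolt. φR_n = 0.75 × (2×26.508 + 8×43.875) = 303.0 kips.
Tension rupture (net): A_n = (7.875 − 2×0.875)×0.375 = 2.2969 in² (U = 1.0, A_e = A_n). φR_n = 0.75 × 65 × 2.2969 = 112.0 kips.
Governing: min(450.6, 303.0, 112.0) = 112.0 kips → net-section rupture.

112.0 kips (net-section rupture governs)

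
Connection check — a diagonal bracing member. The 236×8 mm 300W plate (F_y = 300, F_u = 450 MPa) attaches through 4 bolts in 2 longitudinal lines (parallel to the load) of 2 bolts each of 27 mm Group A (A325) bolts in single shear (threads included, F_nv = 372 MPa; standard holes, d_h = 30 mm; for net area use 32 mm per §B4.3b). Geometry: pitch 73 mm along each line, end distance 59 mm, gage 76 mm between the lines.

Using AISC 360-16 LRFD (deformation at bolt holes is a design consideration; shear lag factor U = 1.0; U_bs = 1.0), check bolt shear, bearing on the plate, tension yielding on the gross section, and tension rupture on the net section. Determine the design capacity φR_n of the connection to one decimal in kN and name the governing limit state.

Bolt shear: A_b = π(27)²/4 = 572.56 mm². φR_n = 0.75 × 372 × 572.56 × 4 × 1 = 639.0 kN.
Bearing (8 mm plate, F_u = 450 MPa): end bolts L_c = 59 − 30/2 = 44, R_n = min(1.2×44×8×450, 2.4×27×8×450) = 190.08 kN/bolt; interior L_c = 73 − 30 = 43, R_n = 185.76 kN/bolt. φR_n = 0.75 × (2×190.08 + 2×185.76) = 563.8 kN.
Tension yield (gross): A_g = 236×8 = 1888 mm². φR_n = 0.90 × 300 × 1888 = 509.8 kN.
Tension rupture (net): A_n = (236 − 2×32)×8 = 1376 mm² (U = 1.0, A_e = A_n). φR_n = 0.75 × 450 × 1376 = 464.4 kN.
Governing: min(639.0, 563.8, 509.8, 464.4) = 464.4 kN → net-section rupture.

464.4 kN (net-section rupture governs)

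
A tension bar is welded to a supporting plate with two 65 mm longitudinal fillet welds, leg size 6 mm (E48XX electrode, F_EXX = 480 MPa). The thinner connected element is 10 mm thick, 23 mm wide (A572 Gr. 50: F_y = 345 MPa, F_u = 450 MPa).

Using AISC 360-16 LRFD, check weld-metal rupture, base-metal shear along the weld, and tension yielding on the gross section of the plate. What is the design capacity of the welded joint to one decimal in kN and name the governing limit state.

71.4 kN (gross-section yield governs)

Weld metal: throat = 0.707×6 = 4.242 mm, L = 2×65 = 130 mm. φR_n = 0.75 × 0.6 × 480 × 4.242 × 130 = 119.1 kN.
Base metal shear (10 mm plate): yield φR_n = 1.0×0.6×345×10×130 = 269.1 kN; rupture φR_n = 0.75×0.6×450×10×130 = 263.3 kN; take 263.3 kN (rupture).
Tension yield (gross): A_g = 23×10 = 230 mm². φR_n = 0.90 × 345 × 230 = 71.4 kN.
Governing: min(119.1, 263.3, 71.4) = 71.4 kN → gross-section yield.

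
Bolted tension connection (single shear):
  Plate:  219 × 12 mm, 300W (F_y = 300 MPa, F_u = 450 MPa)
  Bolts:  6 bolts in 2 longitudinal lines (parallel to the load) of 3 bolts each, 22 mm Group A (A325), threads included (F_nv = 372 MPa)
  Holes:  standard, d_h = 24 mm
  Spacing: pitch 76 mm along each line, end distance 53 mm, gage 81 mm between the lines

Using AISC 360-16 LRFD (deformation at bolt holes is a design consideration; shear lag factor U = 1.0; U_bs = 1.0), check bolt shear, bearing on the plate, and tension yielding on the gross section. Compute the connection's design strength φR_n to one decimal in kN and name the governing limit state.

636.3 kN (bolt shear governs)

Bolt shear: A_b = π(22)²/4 = 380.13 mm². φR_n = 0.75 × 372 × 380.13 × 6 × 1 = 636.3 kN.
Bearing (12 mm plate, F_u = 450 MPa): end bolts L_c = 53 − 24/2 = 41, R_n = min(1.2×41×12×450, 2.4×22×12×450) = 265.68 kN/bolt; interior L_c = 76 − 24 = 52, R_n = 285.12 kN/bolt. φR_n = 0.75 × (2×265.68 + 4×285.12) = 1253.9 kN.
Tension yield (gross): A_g = 219×12 = 2628 mm². φR_n = 0.90 × 300 × 2628 = 709.6 kN.
Governing: min(636.3, 1253.9, 709.6) = 636.3 kN → bolt shear.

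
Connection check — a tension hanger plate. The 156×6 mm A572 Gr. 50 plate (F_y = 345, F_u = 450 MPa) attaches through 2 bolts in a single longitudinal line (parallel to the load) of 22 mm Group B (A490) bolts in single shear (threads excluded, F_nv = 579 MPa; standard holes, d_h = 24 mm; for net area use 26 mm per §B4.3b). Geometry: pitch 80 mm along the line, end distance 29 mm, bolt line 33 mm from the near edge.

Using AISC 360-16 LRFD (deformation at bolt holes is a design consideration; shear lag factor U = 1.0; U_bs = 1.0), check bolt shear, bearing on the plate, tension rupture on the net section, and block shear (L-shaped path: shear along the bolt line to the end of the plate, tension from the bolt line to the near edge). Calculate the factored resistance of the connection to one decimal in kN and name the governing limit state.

125.6 kN (block shear governs)

Bolt shear: A_b = π(22)²/4 = 380.13 mm². φR_n = 0.75 × 579 × 380.13 × 2 × 1 = 330.1 kN.
Bearing (6 mm plate, F_u = 450 MPa): end bolts L_c = 29 − 24/2 = 17, R_n = min(1.2×17×6×450, 2.4×22×6×450) = 55.08 kN/bolt; interior L_c = 80 − 24 = 56, R_n = 142.56 kN/bolt. φR_n = 0.75 × (1×55.08 + 1×142.56) = 148.2 kN.
Tension rupture (net): A_n = (156 − 1×26)×6 = 780 mm² (U = 1.0, A_e = A_n). φR_n = 0.75 × 450 × 780 = 263.3 kN.
Block shear: shear path 1×[29+1×80] = 1×109 mm, A_gv = 654, A_nv = 1×(109 − 1.5×26)×6 = 420 mm²; tension to near edge: (33 − 0.5×26)×6 = 120 mm². R_n = min(0.6×450×420, 0.6×345×654) + 1.0×450×120 = min(113.4, 135.38) + 54 = 167.4 kN. φR_n = 0.75 × 167.4 = 125.6 kN.
Governing: min(330.1, 148.2, 263.3, 125.6) = 125.6 kN → block shear.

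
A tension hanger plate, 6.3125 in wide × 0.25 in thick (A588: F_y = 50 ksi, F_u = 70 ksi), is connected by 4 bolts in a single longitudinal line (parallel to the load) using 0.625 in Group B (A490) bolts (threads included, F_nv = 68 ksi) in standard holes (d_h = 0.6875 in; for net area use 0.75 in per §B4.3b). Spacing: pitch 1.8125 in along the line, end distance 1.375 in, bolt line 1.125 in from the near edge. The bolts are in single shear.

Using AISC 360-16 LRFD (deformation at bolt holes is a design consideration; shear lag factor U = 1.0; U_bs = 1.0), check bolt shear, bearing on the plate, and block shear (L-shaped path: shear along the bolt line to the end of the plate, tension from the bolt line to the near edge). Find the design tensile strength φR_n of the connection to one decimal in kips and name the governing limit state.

42.8 kips (block shear governs)

Bolt shear: A_b = π(0.625)²/4 = 0.3068 in². φR_n = 0.75 × 68 × 0.3068 × 4 × 1 = 62.6 kips.
Bearing (0.25 in plate, F_u = 70 ksi): end bolts L_c = 1.375 − 0.6875/2 = 1.03125, R_n = min(1.2×1.03125×0.25×70, 2.4×0.625×0.25×70) = 21.656 kips/bolt; interior L_c = 1.8125 − 0.6875 = 1.125, R_n = 23.625 kips/bolt. φR_n = 0.75 × (1×21.656 + 3×23.625) = 69.4 kips.
Block shear: shear path 1×[1.375+3×1.8125] = 1×6.8125 in, A_gv = 1.7031, A_nv = 1×(6.8125 − 3.5×0.75)×0.25 = 1.0469 in²; tension to near edge: (1.125 − 0.5×0.75)×0.25 = 0.1875 in². R_n = min(0.6×70×1.0469, 0.6×50×1.7031) + 1.0×70×0.1875 = min(43.97, 51.093) + 13.125 = 57.095 kips. φR_n = 0.75 × 57.095 = 42.8 kips.
Governing: min(62.6, 69.4, 42.8) = 42.8 kips → block shear.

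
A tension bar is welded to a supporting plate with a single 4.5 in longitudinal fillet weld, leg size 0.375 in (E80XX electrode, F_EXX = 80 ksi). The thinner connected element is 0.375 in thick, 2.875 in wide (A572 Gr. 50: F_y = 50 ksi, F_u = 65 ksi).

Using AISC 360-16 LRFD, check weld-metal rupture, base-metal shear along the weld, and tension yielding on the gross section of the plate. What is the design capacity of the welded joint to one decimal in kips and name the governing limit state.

Weld metal: throat = 0.707×0.375 = 0.26513 in, L = 4.5 in. φR_n = 0.75 × 0.6 × 80 × 0.26513 × 4.5 = 43.0 kips.
Base metal shear (0.375 in plate): yield φR_n = 1.0×0.6×50×0.375×4.5 = 50.6 kips; rupture φR_n = 0.75×0.6×65×0.375×4.5 = 49.4 kips; take 49.4 kips (rupture).
Tension yield (gross): A_g = 2.875×0.375 = 1.0781 in². φR_n = 0.90 × 50 × 1.0781 = 48.5 kips.
Governing: min(43.0, 49.4, 48.5) = 43.0 kips → weld metal.

43.0 kips (weld metal governs)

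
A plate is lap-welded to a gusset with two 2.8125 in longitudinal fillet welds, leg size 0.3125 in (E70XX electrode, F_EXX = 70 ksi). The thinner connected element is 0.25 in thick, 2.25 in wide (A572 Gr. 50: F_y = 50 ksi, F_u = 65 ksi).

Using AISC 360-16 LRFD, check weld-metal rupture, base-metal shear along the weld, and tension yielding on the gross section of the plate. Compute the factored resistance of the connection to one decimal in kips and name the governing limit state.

25.3 kips (gross-section yield governs)

Weld metal: throat = 0.707×0.3125 = 0.22094 in, L = 2×2.8125 = 5.625 in. φR_n = 0.75 × 0.6 × 70 × 0.22094 × 5.625 = 39.1 kips.
Base metal shear (0.25 in plate): yield φR_n = 1.0×0.6×50×0.25×5.625 = 42.2 kips; rupture φR_n = 0.75×0.6×65×0.25×5.625 = 41.1 kips; take 41.1 kips (rupture).
Tension yield (gross): A_g = 2.25×0.25 = 0.5625 in². φR_n = 0.90 × 50 × 0.5625 = 25.3 kips.
Governing: min(39.1, 41.1, 25.3) = 25.3 kips → gross-section yield.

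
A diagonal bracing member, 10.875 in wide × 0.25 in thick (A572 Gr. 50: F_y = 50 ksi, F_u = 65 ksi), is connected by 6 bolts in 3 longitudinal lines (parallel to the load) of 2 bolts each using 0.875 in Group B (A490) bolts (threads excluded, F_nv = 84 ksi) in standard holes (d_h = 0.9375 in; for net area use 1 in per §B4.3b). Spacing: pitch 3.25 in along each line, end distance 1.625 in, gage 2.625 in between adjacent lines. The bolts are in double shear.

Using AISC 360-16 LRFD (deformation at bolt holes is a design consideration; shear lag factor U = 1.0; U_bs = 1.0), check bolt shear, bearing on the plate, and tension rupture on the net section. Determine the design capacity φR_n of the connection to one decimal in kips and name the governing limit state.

96.0 kips (net-section rupture governs)

Bolt shear: A_b = π(0.875)²/4 = 0.60132 in². φR_n = 0.75 × 84 × 0.60132 × 6 × 2 = 454.6 kips.
Bearing (0.25 in plate, F_u = 65 ksi): end bolts L_c = 1.625 − 0.9375/2 = 1.15625, R_n = min(1.2×1.15625×0.25×65, 2.4×0.875×0.25×65) = 22.547 kips/bolt; interior L_c = 3.25 − 0.9375 = 2.3125, R_n = 34.125 kips/bolt. φR_n = 0.75 × (3×22.547 + 3×34.125) = 127.5 kips.
Tension rupture (net): A_n = (10.875 − 3×1)×0.25 = 1.9688 in² (U = 1.0, A_e = A_n). φR_n = 0.75 × 65 × 1.9688 = 96.0 kips.
Governing: min(454.6, 127.5, 96.0) = 96.0 kips → net-section rupture.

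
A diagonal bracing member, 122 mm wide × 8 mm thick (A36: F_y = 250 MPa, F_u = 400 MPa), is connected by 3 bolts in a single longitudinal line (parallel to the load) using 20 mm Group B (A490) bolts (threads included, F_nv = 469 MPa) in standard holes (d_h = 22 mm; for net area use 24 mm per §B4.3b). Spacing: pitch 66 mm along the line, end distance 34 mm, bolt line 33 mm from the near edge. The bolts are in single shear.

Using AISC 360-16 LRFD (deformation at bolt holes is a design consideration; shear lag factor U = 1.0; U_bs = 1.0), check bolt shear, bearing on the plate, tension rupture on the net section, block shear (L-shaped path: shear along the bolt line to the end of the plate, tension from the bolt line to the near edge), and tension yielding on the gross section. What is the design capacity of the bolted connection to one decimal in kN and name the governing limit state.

199.8 kN (block shear governs)

Bolt shear: A_b = π(20)²/4 = 314.16 mm². φR_n = 0.75 × 469 × 314.16 × 3 × 1 = 331.5 kN.
Bearing (8 mm plate, F_u = 400 MPa): end bolts L_c = 34 − 22/2 = 23, R_n = min(1.2×23×8×400, 2.4×20×8×400) = 88.32 kN/bolt; interior L_c = 66 − 22 = 44, R_n = 153.6 kN/bolt. φR_n = 0.75 × (1×88.32 + 2×153.6) = 296.6 kN.
Tension rupture (net): A_n = (122 − 1×24)×8 = 784 mm² (U = 1.0, A_e = A_n). φR_n = 0.75 × 400 × 784 = 235.2 kN.
Block shear: shear path 1×[34+2×66] = 1×166 mm, A_gv = 1328, A_nv = 1×(166 − 2.5×24)×8 = 848 mm²; tension to near edge: (33 − 0.5×24)×8 = 168 mm². R_n = min(0.6×400×848, 0.6×250×1328) + 1.0×400×168 = min(203.52, 199.2) + 67.2 = 266.4 kN. φR_n = 0.75 × 266.4 = 199.8 kN.
Tension yield (gross): A_g = 122×8 = 976 mm². φR_n = 0.90 × 250 × 976 = 219.6 kN.
Governing: min(331.5, 296.6, 235.2, 199.8, 219.6) = 199.8 kN → block shear.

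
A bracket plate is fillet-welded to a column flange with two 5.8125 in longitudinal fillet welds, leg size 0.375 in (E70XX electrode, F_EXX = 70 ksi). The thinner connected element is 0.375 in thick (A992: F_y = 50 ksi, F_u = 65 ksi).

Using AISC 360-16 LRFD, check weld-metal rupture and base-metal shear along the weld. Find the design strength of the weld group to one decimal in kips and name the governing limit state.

97.1 kips (weld metal governs)

Weld metal: throat = 0.707×0.375 = 0.26513 in, L = 2×5.8125 = 11.625 in. φR_n = 0.75 × 0.6 × 70 × 0.26513 × 11.625 = 97.1 kips.
Base metal shear (0.375 in plate): yield φR_n = 1.0×0.6×50×0.375×11.625 = 130.8 kips; rupture φR_n = 0.75×0.6×65×0.375×11.625 = 127.5 kips; take 127.5 kips (rupture).
Governing: min(97.1, 127.5) = 97.1 kips → weld metal.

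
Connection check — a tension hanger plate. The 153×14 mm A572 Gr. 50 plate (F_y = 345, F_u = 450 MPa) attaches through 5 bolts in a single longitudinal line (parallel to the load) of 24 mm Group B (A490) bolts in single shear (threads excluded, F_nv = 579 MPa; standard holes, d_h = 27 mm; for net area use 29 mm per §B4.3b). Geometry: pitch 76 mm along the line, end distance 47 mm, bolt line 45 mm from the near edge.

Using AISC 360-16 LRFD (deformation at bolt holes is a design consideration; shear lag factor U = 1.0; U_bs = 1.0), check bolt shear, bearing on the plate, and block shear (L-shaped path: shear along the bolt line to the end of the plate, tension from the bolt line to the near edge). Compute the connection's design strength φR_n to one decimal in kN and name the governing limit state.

Bolt shear: A_b = π(24)²/4 = 452.39 mm². φR_n = 0.75 × 579 × 452.39 × 5 × 1 = 982.3 kN.
Bearing (14 mm plate, F_u = 450 MPa): end bolts L_c = 47 − 27/2 = 33.5, R_n = min(1.2×33.5×14×450, 2.4×24×14×450) = 253.26 kN/bolt; interior L_c = 76 − 27 = 49, R_n = 362.88 kN/bolt. φR_n = 0.75 × (1×253.26 + 4×362.88) = 1278.6 kN.
Block shear: shear path 1×[47+4×76] = 1×351 mm, A_gv = 4914, A_nv = 1×(351 − 4.5×29)×14 = 3087 mm²; tension to near edge: (45 − 0.5×29)×14 = 427 mm². R_n = min(0.6×450×3087, 0.6×345×4914) + 1.0×450×427 = min(833.49, 1017.2) + 192.15 = 1025.6 kN. φR_n = 0.75 × 1025.6 = 769.2 kN.
Governing: min(982.3, 1278.6, 769.2) = 769.2 kN → block shear.

769.2 kN (block shear governs)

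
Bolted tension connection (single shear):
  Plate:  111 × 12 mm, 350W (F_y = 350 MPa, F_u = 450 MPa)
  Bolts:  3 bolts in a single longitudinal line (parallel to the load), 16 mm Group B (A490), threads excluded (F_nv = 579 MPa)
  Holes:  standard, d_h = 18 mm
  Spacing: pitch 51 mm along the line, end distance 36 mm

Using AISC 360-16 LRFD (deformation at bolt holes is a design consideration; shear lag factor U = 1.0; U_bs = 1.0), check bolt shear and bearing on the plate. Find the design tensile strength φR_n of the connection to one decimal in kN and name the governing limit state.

261.9 kN (bolt shear governs)

Bolt shear: A_b = π(16)²/4 = 201.06 mm². φR_n = 0.75 × 579 × 201.06 × 3 × 1 = 261.9 kN.
Bearing (12 mm plate, F_u = 450 MPa): end bolts L_c = 36 − 18/2 = 27, R_n = min(1.2×27×12×450, 2.4×16×12×450) = 174.96 kN/bolt; interior L_c = 51 − 18 = 33, R_n = 207.36 kN/bolt. φR_n = 0.75 × (1×174.96 + 2×207.36) = 442.3 kN.
Governing: min(261.9, 442.3) = 261.9 kN → bolt shear.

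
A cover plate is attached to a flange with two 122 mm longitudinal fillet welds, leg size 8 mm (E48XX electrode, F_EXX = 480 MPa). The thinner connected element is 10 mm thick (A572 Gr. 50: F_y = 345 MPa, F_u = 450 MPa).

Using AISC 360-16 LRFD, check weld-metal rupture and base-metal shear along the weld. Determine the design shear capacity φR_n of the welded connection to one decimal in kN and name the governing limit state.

298.1 kN (weld metal governs)

Weld metal: throat = 0.707×8 = 5.656 mm, L = 2×122 = 244 mm. φR_n = 0.75 × 0.6 × 480 × 5.656 × 244 = 298.1 kN.
Base metal shear (10 mm plate): yield φR_n = 1.0×0.6×345×10×244 = 505.1 kN; rupture φR_n = 0.75×0.6×450×10×244 = 494.1 kN; take 494.1 kN (rupture).
Governing: min(298.1, 494.1) = 298.1 kN → weld metal.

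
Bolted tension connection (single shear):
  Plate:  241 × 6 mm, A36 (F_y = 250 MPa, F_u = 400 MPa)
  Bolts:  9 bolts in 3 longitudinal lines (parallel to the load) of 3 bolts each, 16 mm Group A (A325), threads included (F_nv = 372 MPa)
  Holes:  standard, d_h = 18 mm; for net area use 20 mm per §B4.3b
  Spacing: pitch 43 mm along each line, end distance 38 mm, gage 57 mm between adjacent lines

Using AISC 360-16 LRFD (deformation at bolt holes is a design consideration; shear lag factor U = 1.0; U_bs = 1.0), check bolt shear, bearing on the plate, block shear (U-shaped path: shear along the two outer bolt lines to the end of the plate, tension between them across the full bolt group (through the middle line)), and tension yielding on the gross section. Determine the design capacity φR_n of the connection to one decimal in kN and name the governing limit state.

Bolt shear: A_b = π(16)²/4 = 201.06 mm². φR_n = 0.75 × 372 × 201.06 × 9 × 1 = 504.9 kN.
Bearing (6 mm plate, F_u = 400 MPa): end bolts L_c = 38 − 18/2 = 29, R_n = min(1.2×29×6×400, 2.4×16×6×400) = 83.52 kN/bolt; interior L_c = 43 − 18 = 25, R_n = 72 kN/bolt. φR_n = 0.75 × (3×83.52 + 6×72) = 511.9 kN.
Block shear: shear path 2×[38+2×43] = 2×124 mm, A_gv = 1488, A_nv = 2×(124 − 2.5×20)×6 = 888 mm²; tension across gage: (114 − 2×20)×6 = 444 mm². R_n = min(0.6×400×888, 0.6×250×1488) + 1.0×400×444 = min(213.12, 223.2) + 177.6 = 390.72 kN. φR_n = 0.75 × 390.72 = 293.0 kN.
Tension yield (gross): A_g = 241×6 = 1446 mm². φR_n = 0.90 × 250 × 1446 = 325.4 kN.
Governing: min(504.9, 511.9, 293.0, 325.4) = 293.0 kN → block shear.

293.0 kN (block shear governs)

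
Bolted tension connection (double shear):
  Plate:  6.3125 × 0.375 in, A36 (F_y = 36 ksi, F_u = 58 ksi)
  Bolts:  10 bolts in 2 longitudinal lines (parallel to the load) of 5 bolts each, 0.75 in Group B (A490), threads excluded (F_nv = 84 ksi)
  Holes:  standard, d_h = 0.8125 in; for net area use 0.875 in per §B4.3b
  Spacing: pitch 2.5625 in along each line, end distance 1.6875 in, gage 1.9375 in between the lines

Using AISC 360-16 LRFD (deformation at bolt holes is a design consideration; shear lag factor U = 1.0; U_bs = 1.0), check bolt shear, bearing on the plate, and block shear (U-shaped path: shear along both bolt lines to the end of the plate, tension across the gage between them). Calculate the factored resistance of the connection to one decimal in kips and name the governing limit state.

Bolt shear: A_b = π(0.75)²/4 = 0.44179 in². φR_n = 0.75 × 84 × 0.44179 × 10 × 2 = 556.7 kips.
Bearing (0.375 in plate, F_u = 58 ksi): end bolts L_c = 1.6875 − 0.8125/2 = 1.28125, R_n = min(1.2×1.28125×0.375×58, 2.4×0.75×0.375×58) = 33.441 kips/bolt; interior L_c = 2.5625 − 0.8125 = 1.75, R_n = 39.15 kips/bolt. φR_n = 0.75 × (2×33.441 + 8×39.15) = 285.1 kips.
Block shear: shear path 2×[1.6875+4×2.5625] = 2×11.9375 in, A_gv = 8.9531, A_nv = 2×(11.9375 − 4.5×0.875)×0.375 = 6 in²; tension across gage: (1.9375 − 1×0.875)×0.375 = 0.39844 in². R_n = min(0.6×58×6, 0.6×36×8.9531) + 1.0×58×0.39844 = min(208.8, 193.39) + 23.11 = 216.5 kips. φR_n = 0.75 × 216.5 = 162.4 kips.
Governing: min(556.7, 285.1, 162.4) = 162.4 kips → block shear.

162.4 kips (block shear governs)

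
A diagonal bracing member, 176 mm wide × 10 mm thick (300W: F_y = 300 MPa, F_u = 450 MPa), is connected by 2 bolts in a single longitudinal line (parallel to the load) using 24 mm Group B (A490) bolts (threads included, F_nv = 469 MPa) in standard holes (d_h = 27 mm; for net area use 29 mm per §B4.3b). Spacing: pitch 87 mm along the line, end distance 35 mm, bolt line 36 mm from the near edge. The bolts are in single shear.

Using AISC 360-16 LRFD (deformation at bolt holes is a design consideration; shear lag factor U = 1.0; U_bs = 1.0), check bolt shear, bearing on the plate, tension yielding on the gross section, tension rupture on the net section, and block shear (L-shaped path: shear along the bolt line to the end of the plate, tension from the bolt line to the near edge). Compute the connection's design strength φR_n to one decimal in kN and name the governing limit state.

Bolt shear: A_b = π(24)²/4 = 452.39 mm². φR_n = 0.75 × 469 × 452.39 × 2 × 1 = 318.3 kN.
Bearing (10 mm plate, F_u = 450 MPa): end bolts L_c = 35 − 27/2 = 21.5, R_n = min(1.2×21.5×10×450, 2.4×24×10×450) = 116.1 kN/bolt; interior L_c = 87 − 27 = 60, R_n = 259.2 kN/bolt. φR_n = 0.75 × (1×116.1 + 1×259.2) = 281.5 kN.
Tension yield (gross): A_g = 176×10 = 1760 mm². φR_n = 0.90 × 300 × 1760 = 475.2 kN.
Tension rupture (net): A_n = (176 − 1×29)×10 = 1470 mm² (U = 1.0, A_e = A_n). φR_n = 0.75 × 450 × 1470 = 496.1 kN.
Block shear: shear path 1×[35+1×87] = 1×122 mm, A_gv = 1220, A_nv = 1×(122 − 1.5×29)×10 = 785 mm²; tension to near edge: (36 − 0.5×29)×10 = 215 mm². R_n = min(0.6×450×785, 0.6×300×1220) + 1.0×450×215 = min(211.95, 219.6) + 96.75 = 308.7 kN. φR_n = 0.75 × 308.7 = 231.5 kN.
Governing: min(318.3, 281.5, 475.2, 496.1, 231.5) = 231.5 kN → block shear.

231.5 kN (block shear governs)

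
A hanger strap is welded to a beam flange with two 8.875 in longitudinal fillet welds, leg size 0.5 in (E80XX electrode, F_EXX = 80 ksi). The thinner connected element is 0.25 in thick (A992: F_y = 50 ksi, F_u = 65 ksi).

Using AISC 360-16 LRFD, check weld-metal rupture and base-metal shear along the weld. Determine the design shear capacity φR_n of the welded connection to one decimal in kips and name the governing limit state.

Weld metal: throat = 0.707×0.5 = 0.3535 in, L = 2×8.875 = 17.75 in. φR_n = 0.75 × 0.6 × 80 × 0.3535 × 17.75 = 225.9 kips.
Base metal shear (0.25 in plate): yield φR_n = 1.0×0.6×50×0.25×17.75 = 133.1 kips; rupture φR_n = 0.75×0.6×65×0.25×17.75 = 129.8 kips; take 129.8 kips (rupture).
Governing: min(225.9, 129.8) = 129.8 kips → base-metal shear.

129.8 kips (base-metal shear governs)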